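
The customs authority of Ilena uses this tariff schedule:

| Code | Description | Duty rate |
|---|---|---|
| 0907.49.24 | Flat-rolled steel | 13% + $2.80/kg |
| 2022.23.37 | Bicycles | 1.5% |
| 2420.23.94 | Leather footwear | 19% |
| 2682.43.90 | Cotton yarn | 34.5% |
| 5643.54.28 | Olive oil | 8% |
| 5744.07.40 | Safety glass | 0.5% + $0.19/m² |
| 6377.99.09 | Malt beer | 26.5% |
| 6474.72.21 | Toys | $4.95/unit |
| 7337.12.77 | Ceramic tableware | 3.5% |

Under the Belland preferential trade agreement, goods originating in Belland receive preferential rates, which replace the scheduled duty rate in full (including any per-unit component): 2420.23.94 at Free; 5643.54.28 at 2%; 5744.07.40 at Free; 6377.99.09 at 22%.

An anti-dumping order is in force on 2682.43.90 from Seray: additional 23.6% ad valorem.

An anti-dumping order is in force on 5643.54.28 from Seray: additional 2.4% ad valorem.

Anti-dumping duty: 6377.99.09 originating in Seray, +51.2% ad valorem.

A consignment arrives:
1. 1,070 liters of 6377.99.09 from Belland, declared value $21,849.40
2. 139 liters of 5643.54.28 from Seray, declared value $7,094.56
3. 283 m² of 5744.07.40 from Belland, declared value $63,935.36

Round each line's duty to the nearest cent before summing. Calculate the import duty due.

$5,544.70

Line 1 (6377.99.09, Belland, 1,070 liters, $21,849.40):
Base rate for 6377.99.09 is 26.5%.
Origin Belland qualifies under the Ilena–Belland agreement and 6377.99.09 is covered: preferential rate 22% applies instead.
The additional-duty order on 6377.99.09 targets Seray, not Belland; it does not apply.
Duty = $21,849.40 × 22% = $4,806.87.
Line 2 (5643.54.28, Seray, 139 liters, $7,094.56):
Base rate for 5643.54.28 is 8%.
5643.54.28 has an FTA preferential rate, but origin Seray is not Belland; base rate stands.
Additional duty on 5643.54.28 from Seray: +2.4%. Applied ad valorem rate: 8% + 2.4% = 10.4%.
Duty = $7,094.56 × 10.4% = $737.83.
Line 3 (5744.07.40, Belland, 283 m², $63,935.36):
Base rate for 5744.07.40 is 0.5% + $0.19/m².
Origin Belland qualifies under the Ilena–Belland agreement and 5744.07.40 is covered: preferential rate Free applies instead.
Duty = $63,935.36 × 0% = $0.00.
Total = $4,806.87 + $737.83 + $0.00 = $5,544.70.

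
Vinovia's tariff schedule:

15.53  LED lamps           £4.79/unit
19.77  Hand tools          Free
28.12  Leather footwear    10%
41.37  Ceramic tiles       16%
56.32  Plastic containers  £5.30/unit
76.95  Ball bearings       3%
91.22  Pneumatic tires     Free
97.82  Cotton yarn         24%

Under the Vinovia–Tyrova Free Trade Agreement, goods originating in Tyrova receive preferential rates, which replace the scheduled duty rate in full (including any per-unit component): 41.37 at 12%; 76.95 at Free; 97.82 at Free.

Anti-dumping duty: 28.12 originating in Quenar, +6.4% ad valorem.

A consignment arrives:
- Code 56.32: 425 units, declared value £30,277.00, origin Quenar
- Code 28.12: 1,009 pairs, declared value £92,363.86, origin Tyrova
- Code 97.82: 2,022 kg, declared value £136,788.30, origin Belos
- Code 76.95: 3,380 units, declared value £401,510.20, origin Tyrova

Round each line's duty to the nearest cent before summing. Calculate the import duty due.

Line 1 (56.32, Quenar, 425 units, £30,277.00):
Base rate for 56.32 is £5.30/unit.
Duty = 425 × £5.30 = £2,252.50.
Line 2 (28.12, Tyrova, 1,009 pairs, £92,363.86):
Base rate for 28.12 is 10%.
Origin Tyrova is the FTA partner but 28.12 is not on the preference list; base rate stands.
The additional-duty order on 28.12 targets Quenar, not Tyrova; it does not apply.
Duty = £92,363.86 × 10% = £9,236.39.
Line 3 (97.82, Belos, 2,022 kg, £136,788.30):
Base rate for 97.82 is 24%.
97.82 has an FTA preferential rate, but origin Belos is not Tyrova; base rate stands.
Duty = £136,788.30 × 24% = £32,829.19.
Line 4 (76.95, Tyrova, 3,380 units, £401,510.20):
Base rate for 76.95 is 3%.
Origin Tyrova qualifies under the Vinovia–Tyrova agreement and 76.95 is covered: preferential rate Free applies instead.
Duty = £401,510.20 × 0% = £0.00.
Total = £2,252.50 + £9,236.39 + £32,829.19 + £0.00 = £44,318.08.

£44,318.08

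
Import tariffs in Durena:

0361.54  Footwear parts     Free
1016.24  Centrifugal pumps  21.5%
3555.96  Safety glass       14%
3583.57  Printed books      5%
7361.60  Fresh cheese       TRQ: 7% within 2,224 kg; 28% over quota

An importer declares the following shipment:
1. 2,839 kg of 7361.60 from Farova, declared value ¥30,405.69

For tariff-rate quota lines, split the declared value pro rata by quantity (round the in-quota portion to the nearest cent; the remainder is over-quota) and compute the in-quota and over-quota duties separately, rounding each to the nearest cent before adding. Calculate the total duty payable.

Line 1 (7361.60, Farova, 2,839 kg, ¥30,405.69):
Code 7361.60 is under a tariff-rate quota (threshold 2,224 kg). In-quota: 2,224 kg at 7%; over-quota: 615 kg at 28%.
Pro-rata value split: in-quota = ¥30,405.69 × 2,224/2,839 = ¥23,819.04; over-quota = ¥30,405.69 − ¥23,819.04 = ¥6,586.65.
In-quota duty = ¥23,819.04 × 7% = ¥1,667.33. Over-quota duty = ¥6,586.65 × 28% = ¥1,844.26.
Line duty = ¥1,667.33 + ¥1,844.26 = ¥3,511.59.

¥3,511.59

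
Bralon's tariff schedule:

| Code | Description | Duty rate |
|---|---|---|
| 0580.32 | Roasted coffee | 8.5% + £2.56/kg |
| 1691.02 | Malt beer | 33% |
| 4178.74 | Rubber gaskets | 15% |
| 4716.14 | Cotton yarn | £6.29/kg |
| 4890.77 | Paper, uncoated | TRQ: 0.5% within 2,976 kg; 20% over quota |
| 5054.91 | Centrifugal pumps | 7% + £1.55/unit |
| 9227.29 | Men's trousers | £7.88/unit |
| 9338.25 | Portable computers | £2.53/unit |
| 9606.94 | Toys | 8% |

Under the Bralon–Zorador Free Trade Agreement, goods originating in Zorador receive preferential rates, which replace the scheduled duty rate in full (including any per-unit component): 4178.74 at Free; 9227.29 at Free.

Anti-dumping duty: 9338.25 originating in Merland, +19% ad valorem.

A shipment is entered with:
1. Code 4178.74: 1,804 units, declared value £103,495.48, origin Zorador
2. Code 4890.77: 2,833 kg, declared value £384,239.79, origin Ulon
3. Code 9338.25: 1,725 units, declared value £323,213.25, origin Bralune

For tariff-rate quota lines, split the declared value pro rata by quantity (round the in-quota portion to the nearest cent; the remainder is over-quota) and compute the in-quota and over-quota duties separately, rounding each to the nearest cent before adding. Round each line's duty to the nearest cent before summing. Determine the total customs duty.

Line 1 (4178.74, Zorador, 1,804 units, £103,495.48):
Base rate for 4178.74 is 15%.
Origin Zorador qualifies under the Bralon–Zorador agreement and 4178.74 is covered: preferential rate Free applies instead.
Duty = £103,495.48 × 0% = £0.00.
Line 2 (4890.77, Ulon, 2,833 kg, £384,239.79):
Code 4890.77 is under a tariff-rate quota (threshold 2,976 kg). Quantity 2,833 kg is within the quota, so the in-quota rate 0.5% applies to the full value.
Duty = £384,239.79 × 0.5% = £1,921.20.
Line 3 (9338.25, Bralune, 1,725 units, £323,213.25):
Base rate for 9338.25 is £2.53/unit.
The additional-duty order on 9338.25 targets Merland, not Bralune; it does not apply.
Duty = 1,725 × £2.53 = £4,364.25.
Total = £0.00 + £1,921.20 + £4,364.25 = £6,285.45.

£6,285.45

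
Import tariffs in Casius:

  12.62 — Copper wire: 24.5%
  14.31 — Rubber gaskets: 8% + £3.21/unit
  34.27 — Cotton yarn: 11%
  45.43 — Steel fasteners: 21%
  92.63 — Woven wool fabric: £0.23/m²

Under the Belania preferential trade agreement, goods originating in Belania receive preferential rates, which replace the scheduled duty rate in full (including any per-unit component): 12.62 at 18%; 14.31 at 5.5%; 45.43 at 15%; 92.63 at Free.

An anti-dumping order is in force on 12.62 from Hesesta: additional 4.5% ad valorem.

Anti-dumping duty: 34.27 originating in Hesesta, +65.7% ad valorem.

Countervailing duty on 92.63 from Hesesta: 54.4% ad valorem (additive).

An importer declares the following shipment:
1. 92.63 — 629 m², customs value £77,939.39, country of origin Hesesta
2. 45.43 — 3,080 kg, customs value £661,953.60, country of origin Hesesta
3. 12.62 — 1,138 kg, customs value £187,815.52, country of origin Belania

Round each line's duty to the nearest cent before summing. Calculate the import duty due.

Line 1 (92.63, Hesesta, 629 m², £77,939.39):
Base rate for 92.63 is £0.23/m².
92.63 has an FTA preferential rate, but origin Hesesta is not Belania; base rate stands.
Additional duty on 92.63 from Hesesta: +54.4% ad valorem. Applied ad valorem rate = 54.4%.
Duty = £77,939.39 × 54.4% + 629 × £0.23 = £42,543.70.
Line 2 (45.43, Hesesta, 3,080 kg, £661,953.60):
Base rate for 45.43 is 21%.
45.43 has an FTA preferential rate, but origin Hesesta is not Belania; base rate stands.
Duty = £661,953.60 × 21% = £139,010.26.
Line 3 (12.62, Belania, 1,138 kg, £187,815.52):
Base rate for 12.62 is 24.5%.
Origin Belania qualifies under the Casius–Belania agreement and 12.62 is covered: preferential rate 18% applies instead.
The additional-duty order on 12.62 targets Hesesta, not Belania; it does not apply.
Duty = £187,815.52 × 18% = £33,806.79.
Total = £42,543.70 + £139,010.26 + £33,806.79 = £215,360.75.

£215,360.75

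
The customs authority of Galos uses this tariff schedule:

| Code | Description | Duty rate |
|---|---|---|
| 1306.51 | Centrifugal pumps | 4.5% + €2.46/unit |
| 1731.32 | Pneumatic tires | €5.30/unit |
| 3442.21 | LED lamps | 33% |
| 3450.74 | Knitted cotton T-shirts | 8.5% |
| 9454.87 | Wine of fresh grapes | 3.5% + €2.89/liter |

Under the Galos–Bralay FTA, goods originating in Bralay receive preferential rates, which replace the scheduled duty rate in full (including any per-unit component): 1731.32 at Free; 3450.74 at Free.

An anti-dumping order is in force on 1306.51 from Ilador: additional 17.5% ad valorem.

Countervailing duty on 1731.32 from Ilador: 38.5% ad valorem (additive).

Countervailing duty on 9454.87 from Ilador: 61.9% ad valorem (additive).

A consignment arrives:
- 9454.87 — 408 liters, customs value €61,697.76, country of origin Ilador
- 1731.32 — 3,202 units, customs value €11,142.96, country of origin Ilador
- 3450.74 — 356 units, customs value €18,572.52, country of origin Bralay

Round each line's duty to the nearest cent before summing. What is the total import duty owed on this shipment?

Line 1 (9454.87, Ilador, 408 liters, €61,697.76):
Base rate for 9454.87 is 3.5% + €2.89/liter.
Additional duty on 9454.87 from Ilador: +61.9%. Applied ad valorem rate: 3.5% + 61.9% = 65.4%.
Duty = €61,697.76 × 65.4% + 408 × €2.89 = €41,529.46.
Line 2 (1731.32, Ilador, 3,202 units, €11,142.96):
Base rate for 1731.32 is €5.30/unit.
1731.32 has an FTA preferential rate, but origin Ilador is not Bralay; base rate stands.
Additional duty on 1731.32 from Ilador: +38.5% ad valorem. Applied ad valorem rate = 38.5%.
Duty = €11,142.96 × 38.5% + 3,202 × €5.30 = €21,260.64.
Line 3 (3450.74, Bralay, 356 units, €18,572.52):
Base rate for 3450.74 is 8.5%.
Origin Bralay qualifies under the Galos–Bralay agreement and 3450.74 is covered: preferential rate Free applies instead.
Duty = €18,572.52 × 0% = €0.00.
Total = €41,529.46 + €21,260.64 + €0.00 = €62,790.10.

€62,790.10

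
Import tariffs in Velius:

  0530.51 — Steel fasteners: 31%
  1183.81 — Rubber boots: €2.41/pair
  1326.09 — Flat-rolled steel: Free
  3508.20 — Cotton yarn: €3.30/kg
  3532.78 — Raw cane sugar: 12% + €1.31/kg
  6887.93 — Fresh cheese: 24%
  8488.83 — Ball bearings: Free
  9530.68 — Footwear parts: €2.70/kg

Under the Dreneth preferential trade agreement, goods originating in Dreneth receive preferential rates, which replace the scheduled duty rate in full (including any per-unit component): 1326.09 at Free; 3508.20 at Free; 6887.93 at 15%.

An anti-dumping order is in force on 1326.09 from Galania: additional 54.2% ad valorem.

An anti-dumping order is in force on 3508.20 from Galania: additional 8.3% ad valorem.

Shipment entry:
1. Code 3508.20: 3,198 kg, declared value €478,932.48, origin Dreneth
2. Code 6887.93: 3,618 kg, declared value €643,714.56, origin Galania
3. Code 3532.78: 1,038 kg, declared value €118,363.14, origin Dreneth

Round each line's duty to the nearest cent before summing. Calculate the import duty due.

Line 1 (3508.20, Dreneth, 3,198 kg, €478,932.48):
Base rate for 3508.20 is €3.30/kg.
Origin Dreneth qualifies under the Velius–Dreneth agreement and 3508.20 is covered: preferential rate Free applies instead.
The additional-duty order on 3508.20 targets Galania, not Dreneth; it does not apply.
Duty = €478,932.48 × 0% = €0.00.
Line 2 (6887.93, Galania, 3,618 kg, €643,714.56):
Base rate for 6887.93 is 24%.
6887.93 has an FTA preferential rate, but origin Galania is not Dreneth; base rate stands.
Duty = €643,714.56 × 24% = €154,491.49.
Line 3 (3532.78, Dreneth, 1,038 kg, €118,363.14):
Base rate for 3532.78 is 12% + €1.31/kg.
Origin Dreneth is the FTA partner but 3532.78 is not on the preference list; base rate stands.
Duty = €118,363.14 × 12% + 1,038 × €1.31 = €15,563.36.
Total = €0.00 + €154,491.49 + €15,563.36 = €170,054.85.

€170,054.85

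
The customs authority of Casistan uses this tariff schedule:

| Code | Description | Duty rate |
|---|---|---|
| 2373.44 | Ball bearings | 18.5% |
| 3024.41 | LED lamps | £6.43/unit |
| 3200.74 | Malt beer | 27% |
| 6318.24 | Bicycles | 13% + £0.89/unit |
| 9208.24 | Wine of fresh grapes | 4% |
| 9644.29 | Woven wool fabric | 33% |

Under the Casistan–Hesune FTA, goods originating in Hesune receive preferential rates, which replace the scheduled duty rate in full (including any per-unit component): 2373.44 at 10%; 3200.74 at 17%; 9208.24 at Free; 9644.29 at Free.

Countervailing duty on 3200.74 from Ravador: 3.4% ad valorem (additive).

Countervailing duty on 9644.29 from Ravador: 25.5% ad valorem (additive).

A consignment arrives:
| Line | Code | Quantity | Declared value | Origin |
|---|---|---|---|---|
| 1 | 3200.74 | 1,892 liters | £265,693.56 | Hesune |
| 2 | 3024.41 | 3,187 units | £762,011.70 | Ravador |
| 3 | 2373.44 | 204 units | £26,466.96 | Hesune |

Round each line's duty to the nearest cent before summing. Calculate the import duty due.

£68,307.02

Line 1 (3200.74, Hesune, 1,892 liters, £265,693.56):
Base rate for 3200.74 is 27%.
Origin Hesune qualifies under the Casistan–Hesune agreement and 3200.74 is covered: preferential rate 17% applies instead.
The additional-duty order on 3200.74 targets Ravador, not Hesune; it does not apply.
Duty = £265,693.56 × 17% = £45,167.91.
Line 2 (3024.41, Ravador, 3,187 units, £762,011.70):
Base rate for 3024.41 is £6.43/unit.
Duty = 3,187 × £6.43 = £20,492.41.
Line 3 (2373.44, Hesune, 204 units, £26,466.96):
Base rate for 2373.44 is 18.5%.
Origin Hesune qualifies under the Casistan–Hesune agreement and 2373.44 is covered: preferential rate 10% applies instead.
Duty = £26,466.96 × 10% = £2,646.70.
Total = £45,167.91 + £20,492.41 + £2,646.70 = £68,307.02.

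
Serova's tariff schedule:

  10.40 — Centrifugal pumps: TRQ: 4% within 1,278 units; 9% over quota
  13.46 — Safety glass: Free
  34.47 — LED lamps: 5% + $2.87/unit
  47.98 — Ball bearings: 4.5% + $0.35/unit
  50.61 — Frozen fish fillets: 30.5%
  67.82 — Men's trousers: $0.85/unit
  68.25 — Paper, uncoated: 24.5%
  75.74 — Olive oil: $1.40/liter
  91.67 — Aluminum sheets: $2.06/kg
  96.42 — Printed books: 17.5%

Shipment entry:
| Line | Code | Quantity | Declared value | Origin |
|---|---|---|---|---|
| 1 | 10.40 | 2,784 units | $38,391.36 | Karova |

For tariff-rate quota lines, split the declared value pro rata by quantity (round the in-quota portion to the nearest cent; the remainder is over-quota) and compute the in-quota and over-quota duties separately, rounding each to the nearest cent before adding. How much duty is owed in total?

Line 1 (10.40, Karova, 2,784 units, $38,391.36):
Code 10.40 is under a tariff-rate quota (threshold 1,278 units). In-quota: 1,278 units at 4%; over-quota: 1,506 units at 9%.
Pro-rata value split: in-quota = $38,391.36 × 1,278/2,784 = $17,623.62; over-quota = $38,391.36 − $17,623.62 = $20,767.74.
In-quota duty = $17,623.62 × 4% = $704.94. Over-quota duty = $20,767.74 × 9% = $1,869.10.
Line duty = $704.94 + $1,869.10 = $2,574.04.

$2,574.04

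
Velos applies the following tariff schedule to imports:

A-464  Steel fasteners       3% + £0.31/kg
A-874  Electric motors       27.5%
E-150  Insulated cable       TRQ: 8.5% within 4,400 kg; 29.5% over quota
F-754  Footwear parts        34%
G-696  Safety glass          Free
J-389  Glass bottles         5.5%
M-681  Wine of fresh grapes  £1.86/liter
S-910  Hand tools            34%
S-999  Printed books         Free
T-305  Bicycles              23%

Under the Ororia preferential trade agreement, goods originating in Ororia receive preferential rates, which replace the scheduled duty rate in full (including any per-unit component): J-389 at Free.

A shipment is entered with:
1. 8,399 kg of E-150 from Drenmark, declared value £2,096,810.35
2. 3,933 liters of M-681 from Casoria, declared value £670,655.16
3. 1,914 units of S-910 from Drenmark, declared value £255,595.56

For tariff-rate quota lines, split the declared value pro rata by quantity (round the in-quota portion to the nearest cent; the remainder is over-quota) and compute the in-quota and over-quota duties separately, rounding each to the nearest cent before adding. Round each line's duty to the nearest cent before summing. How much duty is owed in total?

£482,100.32

Line 1 (E-150, Drenmark, 8,399 kg, £2,096,810.35):
Code E-150 is under a tariff-rate quota (threshold 4,400 kg). In-quota: 4,400 kg at 8.5%; over-quota: 3,999 kg at 29.5%.
Pro-rata value split: in-quota = £2,096,810.35 × 4,400/8,399 = £1,098,460.00; over-quota = £2,096,810.35 − £1,098,460.00 = £998,350.35.
In-quota duty = £1,098,460.00 × 8.5% = £93,369.10. Over-quota duty = £998,350.35 × 29.5% = £294,513.35.
Line duty = £93,369.10 + £294,513.35 = £387,882.45.
Line 2 (M-681, Casoria, 3,933 liters, £670,655.16):
Base rate for M-681 is £1.86/liter.
Duty = 3,933 × £1.86 = £7,315.38.
Line 3 (S-910, Drenmark, 1,914 units, £255,595.56):
Base rate for S-910 is 34%.
Duty = £255,595.56 × 34% = £86,902.49.
Total = £387,882.45 + £7,315.38 + £86,902.49 = £482,100.32.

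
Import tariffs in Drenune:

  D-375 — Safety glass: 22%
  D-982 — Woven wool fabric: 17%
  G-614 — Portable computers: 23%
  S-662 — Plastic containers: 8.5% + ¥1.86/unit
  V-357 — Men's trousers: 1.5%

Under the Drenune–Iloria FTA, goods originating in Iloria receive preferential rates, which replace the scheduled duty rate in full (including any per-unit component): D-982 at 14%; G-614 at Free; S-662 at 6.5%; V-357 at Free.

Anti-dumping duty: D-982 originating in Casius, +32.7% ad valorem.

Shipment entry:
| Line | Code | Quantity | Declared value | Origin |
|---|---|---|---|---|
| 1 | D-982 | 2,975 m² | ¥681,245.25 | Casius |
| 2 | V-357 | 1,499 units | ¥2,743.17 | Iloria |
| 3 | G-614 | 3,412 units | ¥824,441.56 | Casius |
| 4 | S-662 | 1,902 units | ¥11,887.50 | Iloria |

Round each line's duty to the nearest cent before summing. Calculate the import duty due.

¥528,973.14

Line 1 (D-982, Casius, 2,975 m², ¥681,245.25):
Base rate for D-982 is 17%.
D-982 has an FTA preferential rate, but origin Casius is not Iloria; base rate stands.
Additional duty on D-982 from Casius: +32.7%. Applied ad valorem rate: 17% + 32.7% = 49.7%.
Duty = ¥681,245.25 × 49.7% = ¥338,578.89.
Line 2 (V-357, Iloria, 1,499 units, ¥2,743.17):
Base rate for V-357 is 1.5%.
Origin Iloria qualifies under the Drenune–Iloria agreement and V-357 is covered: preferential rate Free applies instead.
Duty = ¥2,743.17 × 0% = ¥0.00.
Line 3 (G-614, Casius, 3,412 units, ¥824,441.56):
Base rate for G-614 is 23%.
G-614 has an FTA preferential rate, but origin Casius is not Iloria; base rate stands.
Duty = ¥824,441.56 × 23% = ¥189,621.56.
Line 4 (S-662, Iloria, 1,902 units, ¥11,887.50):
Base rate for S-662 is 8.5% + ¥1.86/unit.
Origin Iloria qualifies under the Drenune–Iloria agreement and S-662 is covered: preferential rate 6.5% applies instead.
Duty = ¥11,887.50 × 6.5% = ¥772.69.
Total = ¥338,578.89 + ¥0.00 + ¥189,621.56 + ¥772.69 = ¥528,973.14.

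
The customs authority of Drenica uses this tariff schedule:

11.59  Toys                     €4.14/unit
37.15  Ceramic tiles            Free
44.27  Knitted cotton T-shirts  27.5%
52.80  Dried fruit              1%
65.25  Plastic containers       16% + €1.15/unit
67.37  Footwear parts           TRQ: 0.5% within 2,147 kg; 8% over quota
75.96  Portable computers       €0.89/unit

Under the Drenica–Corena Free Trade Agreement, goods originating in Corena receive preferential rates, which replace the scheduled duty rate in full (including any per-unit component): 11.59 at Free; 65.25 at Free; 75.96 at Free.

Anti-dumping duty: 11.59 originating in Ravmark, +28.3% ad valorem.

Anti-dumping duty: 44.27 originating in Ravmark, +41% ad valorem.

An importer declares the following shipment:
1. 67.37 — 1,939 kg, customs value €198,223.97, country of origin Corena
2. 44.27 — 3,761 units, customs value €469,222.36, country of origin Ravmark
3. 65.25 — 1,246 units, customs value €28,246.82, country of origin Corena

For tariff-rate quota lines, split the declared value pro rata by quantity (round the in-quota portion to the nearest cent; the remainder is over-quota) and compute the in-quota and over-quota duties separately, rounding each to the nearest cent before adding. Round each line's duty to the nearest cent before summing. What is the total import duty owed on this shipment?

€322,408.44

Line 1 (67.37, Corena, 1,939 kg, €198,223.97):
Code 67.37 is under a tariff-rate quota (threshold 2,147 kg). Quantity 1,939 kg is within the quota, so the in-quota rate 0.5% applies to the full value.
Duty = €198,223.97 × 0.5% = €991.12.
Line 2 (44.27, Ravmark, 3,761 units, €469,222.36):
Base rate for 44.27 is 27.5%.
Additional duty on 44.27 from Ravmark: +41%. Applied ad valorem rate: 27.5% + 41% = 68.5%.
Duty = €469,222.36 × 68.5% = €321,417.32.
Line 3 (65.25, Corena, 1,246 units, €28,246.82):
Base rate for 65.25 is 16% + €1.15/unit.
Origin Corena qualifies under the Drenica–Corena agreement and 65.25 is covered: preferential rate Free applies instead.
Duty = €28,246.82 × 0% = €0.00.
Total = €991.12 + €321,417.32 + €0.00 = €322,408.44.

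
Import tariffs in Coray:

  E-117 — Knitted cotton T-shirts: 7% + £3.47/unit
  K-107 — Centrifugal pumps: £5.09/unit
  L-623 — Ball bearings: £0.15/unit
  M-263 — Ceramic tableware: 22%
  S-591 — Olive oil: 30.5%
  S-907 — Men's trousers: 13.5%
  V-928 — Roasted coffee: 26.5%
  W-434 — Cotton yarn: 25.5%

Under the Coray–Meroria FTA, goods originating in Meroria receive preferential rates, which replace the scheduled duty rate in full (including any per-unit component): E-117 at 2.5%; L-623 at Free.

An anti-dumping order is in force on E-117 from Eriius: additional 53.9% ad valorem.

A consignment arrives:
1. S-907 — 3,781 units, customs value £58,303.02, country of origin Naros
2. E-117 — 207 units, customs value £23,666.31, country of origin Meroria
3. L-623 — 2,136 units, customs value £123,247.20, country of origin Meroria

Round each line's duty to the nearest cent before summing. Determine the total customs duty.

Line 1 (S-907, Naros, 3,781 units, £58,303.02):
Base rate for S-907 is 13.5%.
Duty = £58,303.02 × 13.5% = £7,870.91.
Line 2 (E-117, Meroria, 207 units, £23,666.31):
Base rate for E-117 is 7% + £3.47/unit.
Origin Meroria qualifies under the Coray–Meroria agreement and E-117 is covered: preferential rate 2.5% applies instead.
The additional-duty order on E-117 targets Eriius, not Meroria; it does not apply.
Duty = £23,666.31 × 2.5% = £591.66.
Line 3 (L-623, Meroria, 2,136 units, £123,247.20):
Base rate for L-623 is £0.15/unit.
Origin Meroria qualifies under the Coray–Meroria agreement and L-623 is covered: preferential rate Free applies instead.
Duty = £123,247.20 × 0% = £0.00.
Total = £7,870.91 + £591.66 + £0.00 = £8,462.57.

£8,462.57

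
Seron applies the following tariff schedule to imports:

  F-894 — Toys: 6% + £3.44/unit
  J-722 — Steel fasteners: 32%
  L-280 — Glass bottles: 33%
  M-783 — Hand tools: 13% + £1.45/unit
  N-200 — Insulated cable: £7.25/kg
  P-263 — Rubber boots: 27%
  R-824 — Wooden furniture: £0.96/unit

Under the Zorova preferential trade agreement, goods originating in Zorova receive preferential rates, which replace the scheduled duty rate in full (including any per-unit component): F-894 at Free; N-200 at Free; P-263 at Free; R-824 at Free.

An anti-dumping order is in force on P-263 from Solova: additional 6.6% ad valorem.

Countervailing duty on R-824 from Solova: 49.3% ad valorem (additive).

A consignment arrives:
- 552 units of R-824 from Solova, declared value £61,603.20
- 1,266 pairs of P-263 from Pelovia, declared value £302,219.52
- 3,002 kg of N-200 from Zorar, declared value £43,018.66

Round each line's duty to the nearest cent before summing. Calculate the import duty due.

Line 1 (R-824, Solova, 552 units, £61,603.20):
Base rate for R-824 is £0.96/unit.
R-824 has an FTA preferential rate, but origin Solova is not Zorova; base rate stands.
Additional duty on R-824 from Solova: +49.3% ad valorem. Applied ad valorem rate = 49.3%.
Duty = £61,603.20 × 49.3% + 552 × £0.96 = £30,900.30.
Line 2 (P-263, Pelovia, 1,266 pairs, £302,219.52):
Base rate for P-263 is 27%.
P-263 has an FTA preferential rate, but origin Pelovia is not Zorova; base rate stands.
The additional-duty order on P-263 targets Solova, not Pelovia; it does not apply.
Duty = £302,219.52 × 27% = £81,599.27.
Line 3 (N-200, Zorar, 3,002 kg, £43,018.66):
Base rate for N-200 is £7.25/kg.
N-200 has an FTA preferential rate, but origin Zorar is not Zorova; base rate stands.
Duty = 3,002 × £7.25 = £21,764.50.
Total = £30,900.30 + £81,599.27 + £21,764.50 = £134,264.07.

£134,264.07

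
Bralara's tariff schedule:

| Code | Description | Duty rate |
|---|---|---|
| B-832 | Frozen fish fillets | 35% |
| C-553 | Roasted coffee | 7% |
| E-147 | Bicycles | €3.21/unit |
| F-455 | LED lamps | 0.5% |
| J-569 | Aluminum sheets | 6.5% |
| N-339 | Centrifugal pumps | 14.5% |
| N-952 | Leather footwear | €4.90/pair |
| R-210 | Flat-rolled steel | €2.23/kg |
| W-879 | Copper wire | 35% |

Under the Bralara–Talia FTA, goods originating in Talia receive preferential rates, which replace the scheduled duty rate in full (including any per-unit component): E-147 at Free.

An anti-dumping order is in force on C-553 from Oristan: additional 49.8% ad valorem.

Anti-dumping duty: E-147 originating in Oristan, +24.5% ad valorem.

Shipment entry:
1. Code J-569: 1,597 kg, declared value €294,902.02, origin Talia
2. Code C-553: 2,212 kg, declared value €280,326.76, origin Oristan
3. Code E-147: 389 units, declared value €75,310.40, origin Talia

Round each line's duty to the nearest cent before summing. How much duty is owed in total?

€178,394.23

Line 1 (J-569, Talia, 1,597 kg, €294,902.02):
Base rate for J-569 is 6.5%.
Origin Talia is the FTA partner but J-569 is not on the preference list; base rate stands.
Duty = €294,902.02 × 6.5% = €19,168.63.
Line 2 (C-553, Oristan, 2,212 kg, €280,326.76):
Base rate for C-553 is 7%.
Additional duty on C-553 from Oristan: +49.8%. Applied ad valorem rate: 7% + 49.8% = 56.8%.
Duty = €280,326.76 × 56.8% = €159,225.60.
Line 3 (E-147, Talia, 389 units, €75,310.40):
Base rate for E-147 is €3.21/unit.
Origin Talia qualifies under the Bralara–Talia agreement and E-147 is covered: preferential rate Free applies instead.
The additional-duty order on E-147 targets Oristan, not Talia; it does not apply.
Duty = €75,310.40 × 0% = €0.00.
Total = €19,168.63 + €159,225.60 + €0.00 = €178,394.23.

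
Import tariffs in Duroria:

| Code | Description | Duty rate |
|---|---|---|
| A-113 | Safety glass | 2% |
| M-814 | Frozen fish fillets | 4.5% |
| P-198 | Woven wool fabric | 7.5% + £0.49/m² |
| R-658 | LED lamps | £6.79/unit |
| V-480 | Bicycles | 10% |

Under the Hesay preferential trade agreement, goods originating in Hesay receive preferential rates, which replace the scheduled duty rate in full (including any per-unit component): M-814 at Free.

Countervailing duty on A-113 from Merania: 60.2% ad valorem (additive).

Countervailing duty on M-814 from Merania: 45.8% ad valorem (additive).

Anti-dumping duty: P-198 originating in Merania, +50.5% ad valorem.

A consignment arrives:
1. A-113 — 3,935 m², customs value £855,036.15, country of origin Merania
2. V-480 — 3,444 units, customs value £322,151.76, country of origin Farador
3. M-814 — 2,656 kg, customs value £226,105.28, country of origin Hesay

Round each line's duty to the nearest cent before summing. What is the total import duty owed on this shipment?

Line 1 (A-113, Merania, 3,935 m², £855,036.15):
Base rate for A-113 is 2%.
Additional duty on A-113 from Merania: +60.2%. Applied ad valorem rate: 2% + 60.2% = 62.2%.
Duty = £855,036.15 × 62.2% = £531,832.49.
Line 2 (V-480, Farador, 3,444 units, £322,151.76):
Base rate for V-480 is 10%.
Duty = £322,151.76 × 10% = £32,215.18.
Line 3 (M-814, Hesay, 2,656 kg, £226,105.28):
Base rate for M-814 is 4.5%.
Origin Hesay qualifies under the Duroria–Hesay agreement and M-814 is covered: preferential rate Free applies instead.
The additional-duty order on M-814 targets Merania, not Hesay; it does not apply.
Duty = £226,105.28 × 0% = £0.00.
Total = £531,832.49 + £32,215.18 + £0.00 = £564,047.67.

£564,047.67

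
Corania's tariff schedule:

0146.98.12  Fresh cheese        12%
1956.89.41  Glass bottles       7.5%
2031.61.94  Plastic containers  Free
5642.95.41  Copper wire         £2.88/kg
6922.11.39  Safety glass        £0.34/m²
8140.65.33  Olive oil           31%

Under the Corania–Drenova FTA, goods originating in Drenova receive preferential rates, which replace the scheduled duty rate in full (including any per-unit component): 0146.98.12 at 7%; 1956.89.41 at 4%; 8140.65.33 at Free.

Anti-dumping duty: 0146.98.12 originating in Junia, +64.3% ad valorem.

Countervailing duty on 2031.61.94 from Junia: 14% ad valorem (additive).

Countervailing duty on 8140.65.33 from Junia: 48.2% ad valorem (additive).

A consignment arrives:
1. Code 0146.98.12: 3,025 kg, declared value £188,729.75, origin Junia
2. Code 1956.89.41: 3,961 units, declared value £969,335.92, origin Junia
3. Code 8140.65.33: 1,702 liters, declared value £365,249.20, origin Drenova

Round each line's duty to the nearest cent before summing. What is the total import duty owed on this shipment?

£216,700.99

Line 1 (0146.98.12, Junia, 3,025 kg, £188,729.75):
Base rate for 0146.98.12 is 12%.
0146.98.12 has an FTA preferential rate, but origin Junia is not Drenova; base rate stands.
Additional duty on 0146.98.12 from Junia: +64.3%. Applied ad valorem rate: 12% + 64.3% = 76.3%.
Duty = £188,729.75 × 76.3% = £144,000.80.
Line 2 (1956.89.41, Junia, 3,961 units, £969,335.92):
Base rate for 1956.89.41 is 7.5%.
1956.89.41 has an FTA preferential rate, but origin Junia is not Drenova; base rate stands.
Duty = £969,335.92 × 7.5% = £72,700.19.
Line 3 (8140.65.33, Drenova, 1,702 liters, £365,249.20):
Base rate for 8140.65.33 is 31%.
Origin Drenova qualifies under the Corania–Drenova agreement and 8140.65.33 is covered: preferential rate Free applies instead.
The additional-duty order on 8140.65.33 targets Junia, not Drenova; it does not apply.
Duty = £365,249.20 × 0% = £0.00.
Total = £144,000.80 + £72,700.19 + £0.00 = £216,700.99.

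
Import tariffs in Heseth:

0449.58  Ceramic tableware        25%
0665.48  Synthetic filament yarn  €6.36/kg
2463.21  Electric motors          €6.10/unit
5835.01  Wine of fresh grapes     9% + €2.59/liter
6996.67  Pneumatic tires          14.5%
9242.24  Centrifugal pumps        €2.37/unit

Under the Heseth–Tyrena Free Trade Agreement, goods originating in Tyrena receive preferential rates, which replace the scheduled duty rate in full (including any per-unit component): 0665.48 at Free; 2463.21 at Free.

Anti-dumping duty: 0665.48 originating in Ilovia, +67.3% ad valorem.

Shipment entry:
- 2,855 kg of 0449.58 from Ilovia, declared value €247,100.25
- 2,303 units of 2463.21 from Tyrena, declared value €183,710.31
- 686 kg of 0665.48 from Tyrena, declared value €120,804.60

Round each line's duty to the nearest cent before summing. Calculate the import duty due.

€61,775.06

Line 1 (0449.58, Ilovia, 2,855 kg, €247,100.25):
Base rate for 0449.58 is 25%.
Duty = €247,100.25 × 25% = €61,775.06.
Line 2 (2463.21, Tyrena, 2,303 units, €183,710.31):
Base rate for 2463.21 is €6.10/unit.
Origin Tyrena qualifies under the Heseth–Tyrena agreement and 2463.21 is covered: preferential rate Free applies instead.
Duty = €183,710.31 × 0% = €0.00.
Line 3 (0665.48, Tyrena, 686 kg, €120,804.60):
Base rate for 0665.48 is €6.36/kg.
Origin Tyrena qualifies under the Heseth–Tyrena agreement and 0665.48 is covered: preferential rate Free applies instead.
The additional-duty order on 0665.48 targets Ilovia, not Tyrena; it does not apply.
Duty = €120,804.60 × 0% = €0.00.
Total = €61,775.06 + €0.00 + €0.00 = €61,775.06.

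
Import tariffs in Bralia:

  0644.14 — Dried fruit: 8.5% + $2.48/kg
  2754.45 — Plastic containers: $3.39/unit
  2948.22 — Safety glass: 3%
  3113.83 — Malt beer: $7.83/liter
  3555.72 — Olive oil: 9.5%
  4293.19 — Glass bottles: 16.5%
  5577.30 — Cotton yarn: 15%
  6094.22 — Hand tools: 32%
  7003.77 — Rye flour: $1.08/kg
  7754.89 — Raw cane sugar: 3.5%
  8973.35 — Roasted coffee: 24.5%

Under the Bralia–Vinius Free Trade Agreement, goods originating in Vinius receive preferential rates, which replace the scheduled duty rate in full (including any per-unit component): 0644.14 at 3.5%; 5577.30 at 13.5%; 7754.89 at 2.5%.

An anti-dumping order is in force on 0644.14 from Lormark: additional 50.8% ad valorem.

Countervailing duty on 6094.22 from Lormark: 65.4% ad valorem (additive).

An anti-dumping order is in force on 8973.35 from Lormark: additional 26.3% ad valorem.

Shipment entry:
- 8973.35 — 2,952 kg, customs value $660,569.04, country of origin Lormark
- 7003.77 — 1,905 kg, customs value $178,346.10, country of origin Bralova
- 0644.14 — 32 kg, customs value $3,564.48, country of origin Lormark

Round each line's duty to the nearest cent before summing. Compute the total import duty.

Line 1 (8973.35, Lormark, 2,952 kg, $660,569.04):
Base rate for 8973.35 is 24.5%.
Additional duty on 8973.35 from Lormark: +26.3%. Applied ad valorem rate: 24.5% + 26.3% = 50.8%.
Duty = $660,569.04 × 50.8% = $335,569.07.
Line 2 (7003.77, Bralova, 1,905 kg, $178,346.10):
Base rate for 7003.77 is $1.08/kg.
Duty = 1,905 × $1.08 = $2,057.40.
Line 3 (0644.14, Lormark, 32 kg, $3,564.48):
Base rate for 0644.14 is 8.5% + $2.48/kg.
0644.14 has an FTA preferential rate, but origin Lormark is not Vinius; base rate stands.
Additional duty on 0644.14 from Lormark: +50.8%. Applied ad valorem rate: 8.5% + 50.8% = 59.3%.
Duty = $3,564.48 × 59.3% + 32 × $2.48 = $2,193.10.
Total = $335,569.07 + $2,057.40 + $2,193.10 = $339,819.57.

$339,819.57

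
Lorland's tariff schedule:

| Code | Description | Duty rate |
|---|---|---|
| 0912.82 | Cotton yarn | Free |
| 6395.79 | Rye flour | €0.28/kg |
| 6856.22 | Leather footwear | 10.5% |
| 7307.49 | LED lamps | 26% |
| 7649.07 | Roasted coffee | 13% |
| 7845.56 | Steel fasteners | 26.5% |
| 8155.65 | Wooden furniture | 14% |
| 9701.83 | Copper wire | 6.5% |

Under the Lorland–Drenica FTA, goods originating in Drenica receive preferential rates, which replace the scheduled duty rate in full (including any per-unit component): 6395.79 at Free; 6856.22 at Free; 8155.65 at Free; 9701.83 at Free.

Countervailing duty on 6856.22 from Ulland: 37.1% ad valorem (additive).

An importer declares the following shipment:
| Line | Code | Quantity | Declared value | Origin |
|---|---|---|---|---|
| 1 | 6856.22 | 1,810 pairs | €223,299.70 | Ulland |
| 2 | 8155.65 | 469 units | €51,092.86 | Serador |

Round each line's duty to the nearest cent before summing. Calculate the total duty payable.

€113,443.66

Line 1 (6856.22, Ulland, 1,810 pairs, €223,299.70):
Base rate for 6856.22 is 10.5%.
6856.22 has an FTA preferential rate, but origin Ulland is not Drenica; base rate stands.
Additional duty on 6856.22 from Ulland: +37.1%. Applied ad valorem rate: 10.5% + 37.1% = 47.6%.
Duty = €223,299.70 × 47.6% = €106,290.66.
Line 2 (8155.65, Serador, 469 units, €51,092.86):
Base rate for 8155.65 is 14%.
8155.65 has an FTA preferential rate, but origin Serador is not Drenica; base rate stands.
Duty = €51,092.86 × 14% = €7,153.00.
Total = €106,290.66 + €7,153.00 = €113,443.66.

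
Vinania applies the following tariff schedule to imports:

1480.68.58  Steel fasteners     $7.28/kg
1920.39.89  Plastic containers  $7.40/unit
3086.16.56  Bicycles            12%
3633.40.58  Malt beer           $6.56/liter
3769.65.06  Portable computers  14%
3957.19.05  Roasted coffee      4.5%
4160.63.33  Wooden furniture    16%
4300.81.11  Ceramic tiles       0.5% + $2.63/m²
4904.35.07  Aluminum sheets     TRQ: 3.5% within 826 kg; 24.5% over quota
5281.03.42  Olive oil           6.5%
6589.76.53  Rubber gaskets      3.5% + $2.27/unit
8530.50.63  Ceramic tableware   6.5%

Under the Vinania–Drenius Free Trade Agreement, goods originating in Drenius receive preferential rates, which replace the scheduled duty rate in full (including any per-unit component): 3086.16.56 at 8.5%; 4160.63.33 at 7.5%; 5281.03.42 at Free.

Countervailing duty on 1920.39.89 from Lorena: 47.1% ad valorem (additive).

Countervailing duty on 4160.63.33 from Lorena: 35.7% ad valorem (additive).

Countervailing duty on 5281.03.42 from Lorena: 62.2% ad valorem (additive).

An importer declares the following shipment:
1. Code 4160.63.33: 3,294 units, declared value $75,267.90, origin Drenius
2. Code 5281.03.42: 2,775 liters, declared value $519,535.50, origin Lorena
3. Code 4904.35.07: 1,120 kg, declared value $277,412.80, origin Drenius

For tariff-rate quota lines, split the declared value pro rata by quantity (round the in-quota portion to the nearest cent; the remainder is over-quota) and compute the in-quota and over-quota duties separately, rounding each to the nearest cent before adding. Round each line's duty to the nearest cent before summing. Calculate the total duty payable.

Line 1 (4160.63.33, Drenius, 3,294 units, $75,267.90):
Base rate for 4160.63.33 is 16%.
Origin Drenius qualifies under the Vinania–Drenius agreement and 4160.63.33 is covered: preferential rate 7.5% applies instead.
The additional-duty order on 4160.63.33 targets Lorena, not Drenius; it does not apply.
Duty = $75,267.90 × 7.5% = $5,645.09.
Line 2 (5281.03.42, Lorena, 2,775 liters, $519,535.50):
Base rate for 5281.03.42 is 6.5%.
5281.03.42 has an FTA preferential rate, but origin Lorena is not Drenius; base rate stands.
Additional duty on 5281.03.42 from Lorena: +62.2%. Applied ad valorem rate: 6.5% + 62.2% = 68.7%.
Duty = $519,535.50 × 68.7% = $356,920.89.
Line 3 (4904.35.07, Drenius, 1,120 kg, $277,412.80):
Code 4904.35.07 is under a tariff-rate quota (threshold 826 kg). In-quota: 826 kg at 3.5%; over-quota: 294 kg at 24.5%.
Pro-rata value split: in-quota = $277,412.80 × 826/1,120 = $204,591.94; over-quota = $277,412.80 − $204,591.94 = $72,820.86.
In-quota duty = $204,591.94 × 3.5% = $7,160.72. Over-quota duty = $72,820.86 × 24.5% = $17,841.11.
Line duty = $7,160.72 + $17,841.11 = $25,001.83.
Total = $5,645.09 + $356,920.89 + $25,001.83 = $387,567.81.

$387,567.81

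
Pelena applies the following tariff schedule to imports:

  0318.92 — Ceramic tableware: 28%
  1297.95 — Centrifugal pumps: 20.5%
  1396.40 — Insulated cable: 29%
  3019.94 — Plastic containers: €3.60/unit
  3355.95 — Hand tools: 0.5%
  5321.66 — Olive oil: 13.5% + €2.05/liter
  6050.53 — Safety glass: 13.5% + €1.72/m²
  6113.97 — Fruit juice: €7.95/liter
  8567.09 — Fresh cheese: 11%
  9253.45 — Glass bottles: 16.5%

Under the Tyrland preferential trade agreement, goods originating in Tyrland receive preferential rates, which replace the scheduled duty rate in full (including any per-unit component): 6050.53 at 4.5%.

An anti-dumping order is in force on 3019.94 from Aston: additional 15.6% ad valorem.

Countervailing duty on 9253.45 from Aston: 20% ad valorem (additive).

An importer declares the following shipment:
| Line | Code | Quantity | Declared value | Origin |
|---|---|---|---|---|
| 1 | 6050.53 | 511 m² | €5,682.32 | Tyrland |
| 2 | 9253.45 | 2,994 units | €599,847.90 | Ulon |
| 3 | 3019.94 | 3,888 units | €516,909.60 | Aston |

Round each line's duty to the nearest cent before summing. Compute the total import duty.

Line 1 (6050.53, Tyrland, 511 m², €5,682.32):
Base rate for 6050.53 is 13.5% + €1.72/m².
Origin Tyrland qualifies under the Pelena–Tyrland agreement and 6050.53 is covered: preferential rate 4.5% applies instead.
Duty = €5,682.32 × 4.5% = €255.70.
Line 2 (9253.45, Ulon, 2,994 units, €599,847.90):
Base rate for 9253.45 is 16.5%.
The additional-duty order on 9253.45 targets Aston, not Ulon; it does not apply.
Duty = €599,847.90 × 16.5% = €98,974.90.
Line 3 (3019.94, Aston, 3,888 units, €516,909.60):
Base rate for 3019.94 is €3.60/unit.
Additional duty on 3019.94 from Aston: +15.6% ad valorem. Applied ad valorem rate = 15.6%.
Duty = €516,909.60 × 15.6% + 3,888 × €3.60 = €94,634.70.
Total = €255.70 + €98,974.90 + €94,634.70 = €193,865.30.

€193,865.30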